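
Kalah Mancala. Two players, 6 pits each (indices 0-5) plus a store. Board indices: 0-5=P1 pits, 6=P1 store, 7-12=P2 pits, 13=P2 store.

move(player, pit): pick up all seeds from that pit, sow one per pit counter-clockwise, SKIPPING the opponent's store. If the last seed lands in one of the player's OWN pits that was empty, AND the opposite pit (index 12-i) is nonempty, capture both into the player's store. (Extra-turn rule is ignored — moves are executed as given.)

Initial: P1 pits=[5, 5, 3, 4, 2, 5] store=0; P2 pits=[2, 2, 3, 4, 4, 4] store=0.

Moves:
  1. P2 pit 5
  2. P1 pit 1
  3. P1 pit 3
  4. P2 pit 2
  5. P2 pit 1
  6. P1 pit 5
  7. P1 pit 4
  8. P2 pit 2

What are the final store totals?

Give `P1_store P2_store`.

Move 1: P2 pit5 -> P1=[6,6,4,4,2,5](0) P2=[2,2,3,4,4,0](1)
Move 2: P1 pit1 -> P1=[6,0,5,5,3,6](1) P2=[3,2,3,4,4,0](1)
Move 3: P1 pit3 -> P1=[6,0,5,0,4,7](2) P2=[4,3,3,4,4,0](1)
Move 4: P2 pit2 -> P1=[0,0,5,0,4,7](2) P2=[4,3,0,5,5,0](8)
Move 5: P2 pit1 -> P1=[0,0,5,0,4,7](2) P2=[4,0,1,6,6,0](8)
Move 6: P1 pit5 -> P1=[0,0,5,0,4,0](3) P2=[5,1,2,7,7,1](8)
Move 7: P1 pit4 -> P1=[0,0,5,0,0,1](4) P2=[6,2,2,7,7,1](8)
Move 8: P2 pit2 -> P1=[0,0,5,0,0,1](4) P2=[6,2,0,8,8,1](8)

Answer: 4 8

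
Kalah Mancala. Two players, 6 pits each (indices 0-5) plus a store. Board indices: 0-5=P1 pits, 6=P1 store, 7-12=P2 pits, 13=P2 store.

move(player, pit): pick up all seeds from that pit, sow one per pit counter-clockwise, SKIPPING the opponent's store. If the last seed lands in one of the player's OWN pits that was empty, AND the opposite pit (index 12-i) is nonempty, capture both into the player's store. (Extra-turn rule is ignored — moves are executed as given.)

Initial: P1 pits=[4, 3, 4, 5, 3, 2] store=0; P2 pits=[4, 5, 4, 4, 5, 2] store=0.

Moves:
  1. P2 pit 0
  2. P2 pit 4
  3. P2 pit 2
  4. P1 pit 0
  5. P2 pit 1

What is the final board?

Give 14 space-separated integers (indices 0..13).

Answer: 1 5 6 7 4 3 1 0 0 1 7 2 5 3

Derivation:
Move 1: P2 pit0 -> P1=[4,3,4,5,3,2](0) P2=[0,6,5,5,6,2](0)
Move 2: P2 pit4 -> P1=[5,4,5,6,3,2](0) P2=[0,6,5,5,0,3](1)
Move 3: P2 pit2 -> P1=[6,4,5,6,3,2](0) P2=[0,6,0,6,1,4](2)
Move 4: P1 pit0 -> P1=[0,5,6,7,4,3](1) P2=[0,6,0,6,1,4](2)
Move 5: P2 pit1 -> P1=[1,5,6,7,4,3](1) P2=[0,0,1,7,2,5](3)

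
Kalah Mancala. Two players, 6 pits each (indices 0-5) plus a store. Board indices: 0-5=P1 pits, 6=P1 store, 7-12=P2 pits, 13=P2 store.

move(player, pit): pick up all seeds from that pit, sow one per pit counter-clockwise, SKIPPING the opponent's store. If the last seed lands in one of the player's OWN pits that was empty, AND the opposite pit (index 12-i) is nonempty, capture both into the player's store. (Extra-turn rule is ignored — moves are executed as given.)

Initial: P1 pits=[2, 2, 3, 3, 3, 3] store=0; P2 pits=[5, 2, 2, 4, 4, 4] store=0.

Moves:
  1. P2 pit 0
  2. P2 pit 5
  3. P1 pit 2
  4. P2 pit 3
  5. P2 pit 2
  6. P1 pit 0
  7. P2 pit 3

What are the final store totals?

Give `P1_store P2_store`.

Answer: 1 2

Derivation:
Move 1: P2 pit0 -> P1=[2,2,3,3,3,3](0) P2=[0,3,3,5,5,5](0)
Move 2: P2 pit5 -> P1=[3,3,4,4,3,3](0) P2=[0,3,3,5,5,0](1)
Move 3: P1 pit2 -> P1=[3,3,0,5,4,4](1) P2=[0,3,3,5,5,0](1)
Move 4: P2 pit3 -> P1=[4,4,0,5,4,4](1) P2=[0,3,3,0,6,1](2)
Move 5: P2 pit2 -> P1=[4,4,0,5,4,4](1) P2=[0,3,0,1,7,2](2)
Move 6: P1 pit0 -> P1=[0,5,1,6,5,4](1) P2=[0,3,0,1,7,2](2)
Move 7: P2 pit3 -> P1=[0,5,1,6,5,4](1) P2=[0,3,0,0,8,2](2)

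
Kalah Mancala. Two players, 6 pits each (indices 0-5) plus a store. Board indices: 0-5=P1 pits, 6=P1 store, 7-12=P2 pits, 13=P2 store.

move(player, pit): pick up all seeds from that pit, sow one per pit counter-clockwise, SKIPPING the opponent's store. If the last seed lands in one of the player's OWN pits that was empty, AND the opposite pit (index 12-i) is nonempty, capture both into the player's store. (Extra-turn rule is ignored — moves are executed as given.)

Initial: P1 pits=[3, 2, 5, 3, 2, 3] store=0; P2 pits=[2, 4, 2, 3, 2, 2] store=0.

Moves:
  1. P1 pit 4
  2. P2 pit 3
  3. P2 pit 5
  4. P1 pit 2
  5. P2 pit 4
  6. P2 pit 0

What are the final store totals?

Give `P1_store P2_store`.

Move 1: P1 pit4 -> P1=[3,2,5,3,0,4](1) P2=[2,4,2,3,2,2](0)
Move 2: P2 pit3 -> P1=[3,2,5,3,0,4](1) P2=[2,4,2,0,3,3](1)
Move 3: P2 pit5 -> P1=[4,3,5,3,0,4](1) P2=[2,4,2,0,3,0](2)
Move 4: P1 pit2 -> P1=[4,3,0,4,1,5](2) P2=[3,4,2,0,3,0](2)
Move 5: P2 pit4 -> P1=[5,3,0,4,1,5](2) P2=[3,4,2,0,0,1](3)
Move 6: P2 pit0 -> P1=[5,3,0,4,1,5](2) P2=[0,5,3,1,0,1](3)

Answer: 2 3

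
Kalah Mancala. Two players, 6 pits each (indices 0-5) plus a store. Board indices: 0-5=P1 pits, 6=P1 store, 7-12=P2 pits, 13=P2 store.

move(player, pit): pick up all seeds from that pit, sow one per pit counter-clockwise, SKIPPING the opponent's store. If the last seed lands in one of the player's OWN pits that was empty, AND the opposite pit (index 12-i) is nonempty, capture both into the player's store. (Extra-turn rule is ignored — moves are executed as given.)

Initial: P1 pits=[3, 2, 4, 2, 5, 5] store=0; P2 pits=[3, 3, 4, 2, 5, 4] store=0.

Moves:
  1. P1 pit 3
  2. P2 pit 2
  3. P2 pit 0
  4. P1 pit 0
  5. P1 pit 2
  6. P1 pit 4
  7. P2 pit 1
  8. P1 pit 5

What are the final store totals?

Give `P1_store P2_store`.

Answer: 13 2

Derivation:
Move 1: P1 pit3 -> P1=[3,2,4,0,6,6](0) P2=[3,3,4,2,5,4](0)
Move 2: P2 pit2 -> P1=[3,2,4,0,6,6](0) P2=[3,3,0,3,6,5](1)
Move 3: P2 pit0 -> P1=[3,2,4,0,6,6](0) P2=[0,4,1,4,6,5](1)
Move 4: P1 pit0 -> P1=[0,3,5,0,6,6](2) P2=[0,4,0,4,6,5](1)
Move 5: P1 pit2 -> P1=[0,3,0,1,7,7](3) P2=[1,4,0,4,6,5](1)
Move 6: P1 pit4 -> P1=[0,3,0,1,0,8](4) P2=[2,5,1,5,7,5](1)
Move 7: P2 pit1 -> P1=[0,3,0,1,0,8](4) P2=[2,0,2,6,8,6](2)
Move 8: P1 pit5 -> P1=[0,3,0,1,0,0](13) P2=[3,1,3,7,9,0](2)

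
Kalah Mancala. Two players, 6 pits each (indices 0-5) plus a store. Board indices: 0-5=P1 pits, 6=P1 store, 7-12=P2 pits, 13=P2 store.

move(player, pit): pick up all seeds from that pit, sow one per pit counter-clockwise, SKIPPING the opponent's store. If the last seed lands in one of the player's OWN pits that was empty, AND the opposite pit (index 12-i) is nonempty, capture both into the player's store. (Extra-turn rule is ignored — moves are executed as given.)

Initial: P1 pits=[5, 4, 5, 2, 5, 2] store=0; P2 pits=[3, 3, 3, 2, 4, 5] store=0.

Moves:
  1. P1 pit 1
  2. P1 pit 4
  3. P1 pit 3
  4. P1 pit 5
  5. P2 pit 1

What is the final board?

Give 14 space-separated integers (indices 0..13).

Move 1: P1 pit1 -> P1=[5,0,6,3,6,3](0) P2=[3,3,3,2,4,5](0)
Move 2: P1 pit4 -> P1=[5,0,6,3,0,4](1) P2=[4,4,4,3,4,5](0)
Move 3: P1 pit3 -> P1=[5,0,6,0,1,5](2) P2=[4,4,4,3,4,5](0)
Move 4: P1 pit5 -> P1=[5,0,6,0,1,0](3) P2=[5,5,5,4,4,5](0)
Move 5: P2 pit1 -> P1=[5,0,6,0,1,0](3) P2=[5,0,6,5,5,6](1)

Answer: 5 0 6 0 1 0 3 5 0 6 5 5 6 1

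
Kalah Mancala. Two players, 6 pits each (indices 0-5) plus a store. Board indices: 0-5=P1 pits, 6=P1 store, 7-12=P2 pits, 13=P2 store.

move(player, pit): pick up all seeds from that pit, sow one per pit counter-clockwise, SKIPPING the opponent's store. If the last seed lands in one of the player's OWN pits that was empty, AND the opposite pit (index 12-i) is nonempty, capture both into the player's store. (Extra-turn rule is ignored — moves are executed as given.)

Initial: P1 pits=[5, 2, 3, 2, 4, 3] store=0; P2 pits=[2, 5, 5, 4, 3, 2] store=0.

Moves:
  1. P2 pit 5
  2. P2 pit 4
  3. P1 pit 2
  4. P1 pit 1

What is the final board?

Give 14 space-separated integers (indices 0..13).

Move 1: P2 pit5 -> P1=[6,2,3,2,4,3](0) P2=[2,5,5,4,3,0](1)
Move 2: P2 pit4 -> P1=[7,2,3,2,4,3](0) P2=[2,5,5,4,0,1](2)
Move 3: P1 pit2 -> P1=[7,2,0,3,5,4](0) P2=[2,5,5,4,0,1](2)
Move 4: P1 pit1 -> P1=[7,0,1,4,5,4](0) P2=[2,5,5,4,0,1](2)

Answer: 7 0 1 4 5 4 0 2 5 5 4 0 1 2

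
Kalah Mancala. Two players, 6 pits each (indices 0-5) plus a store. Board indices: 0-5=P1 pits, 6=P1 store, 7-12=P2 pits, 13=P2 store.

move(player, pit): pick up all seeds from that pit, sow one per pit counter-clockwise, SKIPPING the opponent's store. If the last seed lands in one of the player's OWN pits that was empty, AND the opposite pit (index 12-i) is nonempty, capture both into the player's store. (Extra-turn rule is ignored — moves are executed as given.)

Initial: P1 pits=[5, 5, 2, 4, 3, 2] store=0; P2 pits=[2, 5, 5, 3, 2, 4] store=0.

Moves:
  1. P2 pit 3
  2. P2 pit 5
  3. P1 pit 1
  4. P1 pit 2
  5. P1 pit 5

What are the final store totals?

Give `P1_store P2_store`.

Move 1: P2 pit3 -> P1=[5,5,2,4,3,2](0) P2=[2,5,5,0,3,5](1)
Move 2: P2 pit5 -> P1=[6,6,3,5,3,2](0) P2=[2,5,5,0,3,0](2)
Move 3: P1 pit1 -> P1=[6,0,4,6,4,3](1) P2=[3,5,5,0,3,0](2)
Move 4: P1 pit2 -> P1=[6,0,0,7,5,4](2) P2=[3,5,5,0,3,0](2)
Move 5: P1 pit5 -> P1=[6,0,0,7,5,0](3) P2=[4,6,6,0,3,0](2)

Answer: 3 2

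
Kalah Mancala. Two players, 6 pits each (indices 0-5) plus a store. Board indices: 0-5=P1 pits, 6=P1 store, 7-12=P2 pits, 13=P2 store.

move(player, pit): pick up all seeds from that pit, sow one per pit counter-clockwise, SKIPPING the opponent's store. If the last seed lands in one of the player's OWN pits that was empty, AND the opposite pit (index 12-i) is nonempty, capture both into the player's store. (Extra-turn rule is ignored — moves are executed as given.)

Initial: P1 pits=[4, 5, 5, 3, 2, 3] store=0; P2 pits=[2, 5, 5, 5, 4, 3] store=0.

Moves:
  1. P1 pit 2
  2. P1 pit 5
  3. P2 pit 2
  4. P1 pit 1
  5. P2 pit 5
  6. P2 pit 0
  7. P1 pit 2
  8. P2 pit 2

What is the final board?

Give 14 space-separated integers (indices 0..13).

Answer: 0 1 0 6 5 1 3 0 7 0 8 6 0 9

Derivation:
Move 1: P1 pit2 -> P1=[4,5,0,4,3,4](1) P2=[3,5,5,5,4,3](0)
Move 2: P1 pit5 -> P1=[4,5,0,4,3,0](2) P2=[4,6,6,5,4,3](0)
Move 3: P2 pit2 -> P1=[5,6,0,4,3,0](2) P2=[4,6,0,6,5,4](1)
Move 4: P1 pit1 -> P1=[5,0,1,5,4,1](3) P2=[5,6,0,6,5,4](1)
Move 5: P2 pit5 -> P1=[6,1,2,5,4,1](3) P2=[5,6,0,6,5,0](2)
Move 6: P2 pit0 -> P1=[0,1,2,5,4,1](3) P2=[0,7,1,7,6,0](9)
Move 7: P1 pit2 -> P1=[0,1,0,6,5,1](3) P2=[0,7,1,7,6,0](9)
Move 8: P2 pit2 -> P1=[0,1,0,6,5,1](3) P2=[0,7,0,8,6,0](9)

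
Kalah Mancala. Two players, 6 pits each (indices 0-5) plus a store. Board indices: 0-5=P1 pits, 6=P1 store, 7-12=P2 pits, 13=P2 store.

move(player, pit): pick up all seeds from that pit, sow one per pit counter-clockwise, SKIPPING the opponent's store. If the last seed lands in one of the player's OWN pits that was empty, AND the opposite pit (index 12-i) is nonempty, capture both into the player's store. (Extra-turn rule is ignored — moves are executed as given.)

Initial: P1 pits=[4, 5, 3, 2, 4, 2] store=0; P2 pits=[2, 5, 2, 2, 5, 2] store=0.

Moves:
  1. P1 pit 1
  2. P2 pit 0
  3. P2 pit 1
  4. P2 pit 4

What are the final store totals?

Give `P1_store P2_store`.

Move 1: P1 pit1 -> P1=[4,0,4,3,5,3](1) P2=[2,5,2,2,5,2](0)
Move 2: P2 pit0 -> P1=[4,0,4,3,5,3](1) P2=[0,6,3,2,5,2](0)
Move 3: P2 pit1 -> P1=[5,0,4,3,5,3](1) P2=[0,0,4,3,6,3](1)
Move 4: P2 pit4 -> P1=[6,1,5,4,5,3](1) P2=[0,0,4,3,0,4](2)

Answer: 1 2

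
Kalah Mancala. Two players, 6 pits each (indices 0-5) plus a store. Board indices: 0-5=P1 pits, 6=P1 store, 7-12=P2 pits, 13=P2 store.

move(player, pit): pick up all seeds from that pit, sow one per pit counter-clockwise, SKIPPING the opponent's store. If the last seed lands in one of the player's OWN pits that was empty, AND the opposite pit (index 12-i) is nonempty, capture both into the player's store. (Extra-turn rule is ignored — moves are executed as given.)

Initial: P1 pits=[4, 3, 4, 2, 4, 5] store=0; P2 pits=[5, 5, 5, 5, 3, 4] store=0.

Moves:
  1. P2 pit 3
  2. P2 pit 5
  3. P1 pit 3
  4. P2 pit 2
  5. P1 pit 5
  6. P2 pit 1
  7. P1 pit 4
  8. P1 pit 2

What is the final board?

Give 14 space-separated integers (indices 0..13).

Move 1: P2 pit3 -> P1=[5,4,4,2,4,5](0) P2=[5,5,5,0,4,5](1)
Move 2: P2 pit5 -> P1=[6,5,5,3,4,5](0) P2=[5,5,5,0,4,0](2)
Move 3: P1 pit3 -> P1=[6,5,5,0,5,6](1) P2=[5,5,5,0,4,0](2)
Move 4: P2 pit2 -> P1=[7,5,5,0,5,6](1) P2=[5,5,0,1,5,1](3)
Move 5: P1 pit5 -> P1=[7,5,5,0,5,0](2) P2=[6,6,1,2,6,1](3)
Move 6: P2 pit1 -> P1=[8,5,5,0,5,0](2) P2=[6,0,2,3,7,2](4)
Move 7: P1 pit4 -> P1=[8,5,5,0,0,1](3) P2=[7,1,3,3,7,2](4)
Move 8: P1 pit2 -> P1=[8,5,0,1,1,2](4) P2=[8,1,3,3,7,2](4)

Answer: 8 5 0 1 1 2 4 8 1 3 3 7 2 4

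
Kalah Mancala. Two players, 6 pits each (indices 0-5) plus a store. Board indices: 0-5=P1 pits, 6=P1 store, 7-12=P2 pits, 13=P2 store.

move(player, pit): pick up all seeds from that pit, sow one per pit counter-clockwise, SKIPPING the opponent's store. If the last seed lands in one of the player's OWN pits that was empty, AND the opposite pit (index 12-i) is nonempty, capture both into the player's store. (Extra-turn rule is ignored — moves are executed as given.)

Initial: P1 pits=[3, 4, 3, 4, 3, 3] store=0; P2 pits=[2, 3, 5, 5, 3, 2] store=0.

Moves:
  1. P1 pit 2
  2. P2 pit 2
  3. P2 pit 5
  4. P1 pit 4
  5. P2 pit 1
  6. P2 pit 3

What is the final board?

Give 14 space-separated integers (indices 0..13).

Answer: 1 6 1 6 0 5 1 3 0 1 0 6 1 9

Derivation:
Move 1: P1 pit2 -> P1=[3,4,0,5,4,4](0) P2=[2,3,5,5,3,2](0)
Move 2: P2 pit2 -> P1=[4,4,0,5,4,4](0) P2=[2,3,0,6,4,3](1)
Move 3: P2 pit5 -> P1=[5,5,0,5,4,4](0) P2=[2,3,0,6,4,0](2)
Move 4: P1 pit4 -> P1=[5,5,0,5,0,5](1) P2=[3,4,0,6,4,0](2)
Move 5: P2 pit1 -> P1=[0,5,0,5,0,5](1) P2=[3,0,1,7,5,0](8)
Move 6: P2 pit3 -> P1=[1,6,1,6,0,5](1) P2=[3,0,1,0,6,1](9)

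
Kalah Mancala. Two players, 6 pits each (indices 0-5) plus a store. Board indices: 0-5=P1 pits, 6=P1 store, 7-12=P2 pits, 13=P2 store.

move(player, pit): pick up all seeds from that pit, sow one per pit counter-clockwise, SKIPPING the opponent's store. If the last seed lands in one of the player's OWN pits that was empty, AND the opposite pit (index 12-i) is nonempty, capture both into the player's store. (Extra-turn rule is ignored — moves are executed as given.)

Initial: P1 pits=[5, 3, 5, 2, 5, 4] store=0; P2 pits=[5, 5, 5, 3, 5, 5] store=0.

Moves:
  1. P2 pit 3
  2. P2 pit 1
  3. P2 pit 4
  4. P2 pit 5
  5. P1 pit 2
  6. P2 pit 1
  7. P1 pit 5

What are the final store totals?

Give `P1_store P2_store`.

Answer: 2 4

Derivation:
Move 1: P2 pit3 -> P1=[5,3,5,2,5,4](0) P2=[5,5,5,0,6,6](1)
Move 2: P2 pit1 -> P1=[5,3,5,2,5,4](0) P2=[5,0,6,1,7,7](2)
Move 3: P2 pit4 -> P1=[6,4,6,3,6,4](0) P2=[5,0,6,1,0,8](3)
Move 4: P2 pit5 -> P1=[7,5,7,4,7,5](0) P2=[6,0,6,1,0,0](4)
Move 5: P1 pit2 -> P1=[7,5,0,5,8,6](1) P2=[7,1,7,1,0,0](4)
Move 6: P2 pit1 -> P1=[7,5,0,5,8,6](1) P2=[7,0,8,1,0,0](4)
Move 7: P1 pit5 -> P1=[7,5,0,5,8,0](2) P2=[8,1,9,2,1,0](4)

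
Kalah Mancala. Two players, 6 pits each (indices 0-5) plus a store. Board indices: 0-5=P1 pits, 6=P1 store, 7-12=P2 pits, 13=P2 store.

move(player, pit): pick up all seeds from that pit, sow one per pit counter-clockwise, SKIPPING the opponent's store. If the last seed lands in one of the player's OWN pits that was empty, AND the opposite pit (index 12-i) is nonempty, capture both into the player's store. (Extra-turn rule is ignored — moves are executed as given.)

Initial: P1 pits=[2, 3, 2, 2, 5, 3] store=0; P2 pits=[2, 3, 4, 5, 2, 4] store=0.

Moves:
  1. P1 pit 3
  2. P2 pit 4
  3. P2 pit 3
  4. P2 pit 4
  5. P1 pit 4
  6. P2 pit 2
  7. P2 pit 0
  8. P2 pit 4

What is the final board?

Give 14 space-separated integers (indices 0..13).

Answer: 4 4 2 0 0 5 1 0 5 1 3 0 9 3

Derivation:
Move 1: P1 pit3 -> P1=[2,3,2,0,6,4](0) P2=[2,3,4,5,2,4](0)
Move 2: P2 pit4 -> P1=[2,3,2,0,6,4](0) P2=[2,3,4,5,0,5](1)
Move 3: P2 pit3 -> P1=[3,4,2,0,6,4](0) P2=[2,3,4,0,1,6](2)
Move 4: P2 pit4 -> P1=[3,4,2,0,6,4](0) P2=[2,3,4,0,0,7](2)
Move 5: P1 pit4 -> P1=[3,4,2,0,0,5](1) P2=[3,4,5,1,0,7](2)
Move 6: P2 pit2 -> P1=[4,4,2,0,0,5](1) P2=[3,4,0,2,1,8](3)
Move 7: P2 pit0 -> P1=[4,4,2,0,0,5](1) P2=[0,5,1,3,1,8](3)
Move 8: P2 pit4 -> P1=[4,4,2,0,0,5](1) P2=[0,5,1,3,0,9](3)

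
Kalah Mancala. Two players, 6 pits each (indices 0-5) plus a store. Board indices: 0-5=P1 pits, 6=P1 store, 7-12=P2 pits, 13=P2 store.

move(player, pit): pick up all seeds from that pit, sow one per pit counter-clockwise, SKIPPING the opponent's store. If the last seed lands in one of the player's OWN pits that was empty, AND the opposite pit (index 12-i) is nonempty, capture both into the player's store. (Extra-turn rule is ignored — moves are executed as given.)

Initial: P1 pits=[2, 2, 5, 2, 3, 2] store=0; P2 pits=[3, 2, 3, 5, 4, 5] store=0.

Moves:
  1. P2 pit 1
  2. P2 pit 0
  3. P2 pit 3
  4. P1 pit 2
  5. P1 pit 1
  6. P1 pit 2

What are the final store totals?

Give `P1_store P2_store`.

Move 1: P2 pit1 -> P1=[2,2,5,2,3,2](0) P2=[3,0,4,6,4,5](0)
Move 2: P2 pit0 -> P1=[2,2,5,2,3,2](0) P2=[0,1,5,7,4,5](0)
Move 3: P2 pit3 -> P1=[3,3,6,3,3,2](0) P2=[0,1,5,0,5,6](1)
Move 4: P1 pit2 -> P1=[3,3,0,4,4,3](1) P2=[1,2,5,0,5,6](1)
Move 5: P1 pit1 -> P1=[3,0,1,5,5,3](1) P2=[1,2,5,0,5,6](1)
Move 6: P1 pit2 -> P1=[3,0,0,6,5,3](1) P2=[1,2,5,0,5,6](1)

Answer: 1 1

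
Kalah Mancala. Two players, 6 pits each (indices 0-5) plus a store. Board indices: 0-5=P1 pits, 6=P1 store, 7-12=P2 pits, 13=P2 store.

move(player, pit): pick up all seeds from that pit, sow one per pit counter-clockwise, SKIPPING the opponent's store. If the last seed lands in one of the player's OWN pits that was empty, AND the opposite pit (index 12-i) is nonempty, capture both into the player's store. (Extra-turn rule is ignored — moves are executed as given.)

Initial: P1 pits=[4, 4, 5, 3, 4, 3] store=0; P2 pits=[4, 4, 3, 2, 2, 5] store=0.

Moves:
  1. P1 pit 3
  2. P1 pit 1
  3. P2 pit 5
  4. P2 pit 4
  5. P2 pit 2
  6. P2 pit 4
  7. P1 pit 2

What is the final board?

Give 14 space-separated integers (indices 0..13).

Answer: 5 1 0 3 7 6 2 5 5 1 3 0 3 2

Derivation:
Move 1: P1 pit3 -> P1=[4,4,5,0,5,4](1) P2=[4,4,3,2,2,5](0)
Move 2: P1 pit1 -> P1=[4,0,6,1,6,5](1) P2=[4,4,3,2,2,5](0)
Move 3: P2 pit5 -> P1=[5,1,7,2,6,5](1) P2=[4,4,3,2,2,0](1)
Move 4: P2 pit4 -> P1=[5,1,7,2,6,5](1) P2=[4,4,3,2,0,1](2)
Move 5: P2 pit2 -> P1=[5,1,7,2,6,5](1) P2=[4,4,0,3,1,2](2)
Move 6: P2 pit4 -> P1=[5,1,7,2,6,5](1) P2=[4,4,0,3,0,3](2)
Move 7: P1 pit2 -> P1=[5,1,0,3,7,6](2) P2=[5,5,1,3,0,3](2)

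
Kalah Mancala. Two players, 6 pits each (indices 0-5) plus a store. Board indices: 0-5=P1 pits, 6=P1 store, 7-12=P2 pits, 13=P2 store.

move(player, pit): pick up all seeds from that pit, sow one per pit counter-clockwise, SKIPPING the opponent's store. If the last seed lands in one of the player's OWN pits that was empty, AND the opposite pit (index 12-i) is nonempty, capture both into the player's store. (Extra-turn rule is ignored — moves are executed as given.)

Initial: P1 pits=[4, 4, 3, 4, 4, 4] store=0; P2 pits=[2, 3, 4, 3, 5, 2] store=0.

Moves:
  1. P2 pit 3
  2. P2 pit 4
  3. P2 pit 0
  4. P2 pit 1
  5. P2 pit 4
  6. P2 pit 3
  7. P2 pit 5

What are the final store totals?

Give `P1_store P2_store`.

Move 1: P2 pit3 -> P1=[4,4,3,4,4,4](0) P2=[2,3,4,0,6,3](1)
Move 2: P2 pit4 -> P1=[5,5,4,5,4,4](0) P2=[2,3,4,0,0,4](2)
Move 3: P2 pit0 -> P1=[5,5,4,5,4,4](0) P2=[0,4,5,0,0,4](2)
Move 4: P2 pit1 -> P1=[5,5,4,5,4,4](0) P2=[0,0,6,1,1,5](2)
Move 5: P2 pit4 -> P1=[5,5,4,5,4,4](0) P2=[0,0,6,1,0,6](2)
Move 6: P2 pit3 -> P1=[5,0,4,5,4,4](0) P2=[0,0,6,0,0,6](8)
Move 7: P2 pit5 -> P1=[6,1,5,6,5,4](0) P2=[0,0,6,0,0,0](9)

Answer: 0 9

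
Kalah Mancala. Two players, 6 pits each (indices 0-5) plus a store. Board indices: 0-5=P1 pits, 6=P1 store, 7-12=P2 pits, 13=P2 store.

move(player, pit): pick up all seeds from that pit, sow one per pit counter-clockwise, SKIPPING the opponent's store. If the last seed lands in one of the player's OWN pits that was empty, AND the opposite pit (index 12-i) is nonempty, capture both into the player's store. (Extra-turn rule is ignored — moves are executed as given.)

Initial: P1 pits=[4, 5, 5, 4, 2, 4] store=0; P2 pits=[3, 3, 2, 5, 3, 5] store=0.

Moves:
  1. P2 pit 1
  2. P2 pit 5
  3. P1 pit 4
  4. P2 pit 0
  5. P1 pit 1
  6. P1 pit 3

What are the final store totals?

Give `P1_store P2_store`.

Answer: 3 1

Derivation:
Move 1: P2 pit1 -> P1=[4,5,5,4,2,4](0) P2=[3,0,3,6,4,5](0)
Move 2: P2 pit5 -> P1=[5,6,6,5,2,4](0) P2=[3,0,3,6,4,0](1)
Move 3: P1 pit4 -> P1=[5,6,6,5,0,5](1) P2=[3,0,3,6,4,0](1)
Move 4: P2 pit0 -> P1=[5,6,6,5,0,5](1) P2=[0,1,4,7,4,0](1)
Move 5: P1 pit1 -> P1=[5,0,7,6,1,6](2) P2=[1,1,4,7,4,0](1)
Move 6: P1 pit3 -> P1=[5,0,7,0,2,7](3) P2=[2,2,5,7,4,0](1)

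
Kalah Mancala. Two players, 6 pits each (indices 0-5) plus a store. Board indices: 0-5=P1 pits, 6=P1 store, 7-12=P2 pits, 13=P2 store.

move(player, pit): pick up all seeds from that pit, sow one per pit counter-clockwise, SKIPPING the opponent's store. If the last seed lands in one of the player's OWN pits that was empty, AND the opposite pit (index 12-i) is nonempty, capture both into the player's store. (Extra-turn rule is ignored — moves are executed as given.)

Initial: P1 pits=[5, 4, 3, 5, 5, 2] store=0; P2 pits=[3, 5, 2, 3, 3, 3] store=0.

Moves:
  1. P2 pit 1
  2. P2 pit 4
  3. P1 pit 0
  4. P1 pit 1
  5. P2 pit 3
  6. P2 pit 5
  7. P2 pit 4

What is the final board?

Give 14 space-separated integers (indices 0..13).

Move 1: P2 pit1 -> P1=[5,4,3,5,5,2](0) P2=[3,0,3,4,4,4](1)
Move 2: P2 pit4 -> P1=[6,5,3,5,5,2](0) P2=[3,0,3,4,0,5](2)
Move 3: P1 pit0 -> P1=[0,6,4,6,6,3](1) P2=[3,0,3,4,0,5](2)
Move 4: P1 pit1 -> P1=[0,0,5,7,7,4](2) P2=[4,0,3,4,0,5](2)
Move 5: P2 pit3 -> P1=[1,0,5,7,7,4](2) P2=[4,0,3,0,1,6](3)
Move 6: P2 pit5 -> P1=[2,1,6,8,8,4](2) P2=[4,0,3,0,1,0](4)
Move 7: P2 pit4 -> P1=[0,1,6,8,8,4](2) P2=[4,0,3,0,0,0](7)

Answer: 0 1 6 8 8 4 2 4 0 3 0 0 0 7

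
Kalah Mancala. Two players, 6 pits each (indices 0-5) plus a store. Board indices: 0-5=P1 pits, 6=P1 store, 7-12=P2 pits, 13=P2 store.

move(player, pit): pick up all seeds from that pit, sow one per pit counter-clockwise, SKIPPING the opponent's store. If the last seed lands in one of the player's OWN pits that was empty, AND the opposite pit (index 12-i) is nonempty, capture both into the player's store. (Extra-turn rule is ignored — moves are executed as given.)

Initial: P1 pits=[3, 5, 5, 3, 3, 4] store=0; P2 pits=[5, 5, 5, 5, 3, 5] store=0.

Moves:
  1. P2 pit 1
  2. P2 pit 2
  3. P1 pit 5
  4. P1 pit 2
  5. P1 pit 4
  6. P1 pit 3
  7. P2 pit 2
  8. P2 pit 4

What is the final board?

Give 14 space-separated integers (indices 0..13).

Answer: 5 7 1 0 1 3 4 9 2 0 8 0 8 3

Derivation:
Move 1: P2 pit1 -> P1=[3,5,5,3,3,4](0) P2=[5,0,6,6,4,6](1)
Move 2: P2 pit2 -> P1=[4,6,5,3,3,4](0) P2=[5,0,0,7,5,7](2)
Move 3: P1 pit5 -> P1=[4,6,5,3,3,0](1) P2=[6,1,1,7,5,7](2)
Move 4: P1 pit2 -> P1=[4,6,0,4,4,1](2) P2=[7,1,1,7,5,7](2)
Move 5: P1 pit4 -> P1=[4,6,0,4,0,2](3) P2=[8,2,1,7,5,7](2)
Move 6: P1 pit3 -> P1=[4,6,0,0,1,3](4) P2=[9,2,1,7,5,7](2)
Move 7: P2 pit2 -> P1=[4,6,0,0,1,3](4) P2=[9,2,0,8,5,7](2)
Move 8: P2 pit4 -> P1=[5,7,1,0,1,3](4) P2=[9,2,0,8,0,8](3)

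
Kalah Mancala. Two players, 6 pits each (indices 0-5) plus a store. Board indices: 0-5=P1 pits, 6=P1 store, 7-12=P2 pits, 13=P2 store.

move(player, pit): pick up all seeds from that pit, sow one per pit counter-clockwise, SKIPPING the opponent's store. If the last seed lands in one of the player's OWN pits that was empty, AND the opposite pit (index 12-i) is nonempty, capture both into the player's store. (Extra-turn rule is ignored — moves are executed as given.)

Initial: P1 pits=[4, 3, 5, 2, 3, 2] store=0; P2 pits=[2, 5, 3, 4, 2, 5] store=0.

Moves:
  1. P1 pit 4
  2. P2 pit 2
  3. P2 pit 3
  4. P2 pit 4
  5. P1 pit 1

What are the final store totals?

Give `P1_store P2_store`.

Move 1: P1 pit4 -> P1=[4,3,5,2,0,3](1) P2=[3,5,3,4,2,5](0)
Move 2: P2 pit2 -> P1=[4,3,5,2,0,3](1) P2=[3,5,0,5,3,6](0)
Move 3: P2 pit3 -> P1=[5,4,5,2,0,3](1) P2=[3,5,0,0,4,7](1)
Move 4: P2 pit4 -> P1=[6,5,5,2,0,3](1) P2=[3,5,0,0,0,8](2)
Move 5: P1 pit1 -> P1=[6,0,6,3,1,4](2) P2=[3,5,0,0,0,8](2)

Answer: 2 2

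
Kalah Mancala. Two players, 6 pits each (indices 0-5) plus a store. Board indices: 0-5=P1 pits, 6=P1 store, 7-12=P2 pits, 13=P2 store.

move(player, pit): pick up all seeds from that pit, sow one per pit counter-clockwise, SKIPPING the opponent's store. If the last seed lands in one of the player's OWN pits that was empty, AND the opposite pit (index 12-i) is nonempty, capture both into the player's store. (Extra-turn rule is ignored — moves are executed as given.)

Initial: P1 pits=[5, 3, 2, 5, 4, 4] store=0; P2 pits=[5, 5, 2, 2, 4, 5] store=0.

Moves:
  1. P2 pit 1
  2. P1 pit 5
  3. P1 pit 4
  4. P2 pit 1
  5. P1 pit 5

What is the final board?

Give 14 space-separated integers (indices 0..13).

Answer: 5 3 2 5 0 0 3 7 0 5 4 5 6 1

Derivation:
Move 1: P2 pit1 -> P1=[5,3,2,5,4,4](0) P2=[5,0,3,3,5,6](1)
Move 2: P1 pit5 -> P1=[5,3,2,5,4,0](1) P2=[6,1,4,3,5,6](1)
Move 3: P1 pit4 -> P1=[5,3,2,5,0,1](2) P2=[7,2,4,3,5,6](1)
Move 4: P2 pit1 -> P1=[5,3,2,5,0,1](2) P2=[7,0,5,4,5,6](1)
Move 5: P1 pit5 -> P1=[5,3,2,5,0,0](3) P2=[7,0,5,4,5,6](1)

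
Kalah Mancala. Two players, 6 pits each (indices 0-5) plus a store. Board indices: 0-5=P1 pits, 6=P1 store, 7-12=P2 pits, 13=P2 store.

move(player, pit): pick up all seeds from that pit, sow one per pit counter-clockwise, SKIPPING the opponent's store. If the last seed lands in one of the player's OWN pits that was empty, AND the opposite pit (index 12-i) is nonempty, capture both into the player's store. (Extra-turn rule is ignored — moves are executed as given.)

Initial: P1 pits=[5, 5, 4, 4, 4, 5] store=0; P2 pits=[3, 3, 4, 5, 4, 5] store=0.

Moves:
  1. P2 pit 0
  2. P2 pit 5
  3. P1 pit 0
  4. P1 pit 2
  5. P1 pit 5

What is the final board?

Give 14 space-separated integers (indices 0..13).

Move 1: P2 pit0 -> P1=[5,5,4,4,4,5](0) P2=[0,4,5,6,4,5](0)
Move 2: P2 pit5 -> P1=[6,6,5,5,4,5](0) P2=[0,4,5,6,4,0](1)
Move 3: P1 pit0 -> P1=[0,7,6,6,5,6](1) P2=[0,4,5,6,4,0](1)
Move 4: P1 pit2 -> P1=[0,7,0,7,6,7](2) P2=[1,5,5,6,4,0](1)
Move 5: P1 pit5 -> P1=[0,7,0,7,6,0](3) P2=[2,6,6,7,5,1](1)

Answer: 0 7 0 7 6 0 3 2 6 6 7 5 1 1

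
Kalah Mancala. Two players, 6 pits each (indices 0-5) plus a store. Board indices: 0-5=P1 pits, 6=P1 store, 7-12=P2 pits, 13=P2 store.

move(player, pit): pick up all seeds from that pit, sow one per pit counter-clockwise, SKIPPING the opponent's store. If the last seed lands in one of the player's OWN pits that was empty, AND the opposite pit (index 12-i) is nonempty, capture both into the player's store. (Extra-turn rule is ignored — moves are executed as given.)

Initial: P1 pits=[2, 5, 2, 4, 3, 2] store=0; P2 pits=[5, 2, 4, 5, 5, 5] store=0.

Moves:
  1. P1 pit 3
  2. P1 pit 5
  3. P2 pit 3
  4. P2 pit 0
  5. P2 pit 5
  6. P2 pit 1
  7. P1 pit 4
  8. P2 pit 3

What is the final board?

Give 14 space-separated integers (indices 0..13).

Move 1: P1 pit3 -> P1=[2,5,2,0,4,3](1) P2=[6,2,4,5,5,5](0)
Move 2: P1 pit5 -> P1=[2,5,2,0,4,0](2) P2=[7,3,4,5,5,5](0)
Move 3: P2 pit3 -> P1=[3,6,2,0,4,0](2) P2=[7,3,4,0,6,6](1)
Move 4: P2 pit0 -> P1=[4,6,2,0,4,0](2) P2=[0,4,5,1,7,7](2)
Move 5: P2 pit5 -> P1=[5,7,3,1,5,1](2) P2=[0,4,5,1,7,0](3)
Move 6: P2 pit1 -> P1=[0,7,3,1,5,1](2) P2=[0,0,6,2,8,0](9)
Move 7: P1 pit4 -> P1=[0,7,3,1,0,2](3) P2=[1,1,7,2,8,0](9)
Move 8: P2 pit3 -> P1=[0,7,3,1,0,2](3) P2=[1,1,7,0,9,1](9)

Answer: 0 7 3 1 0 2 3 1 1 7 0 9 1 9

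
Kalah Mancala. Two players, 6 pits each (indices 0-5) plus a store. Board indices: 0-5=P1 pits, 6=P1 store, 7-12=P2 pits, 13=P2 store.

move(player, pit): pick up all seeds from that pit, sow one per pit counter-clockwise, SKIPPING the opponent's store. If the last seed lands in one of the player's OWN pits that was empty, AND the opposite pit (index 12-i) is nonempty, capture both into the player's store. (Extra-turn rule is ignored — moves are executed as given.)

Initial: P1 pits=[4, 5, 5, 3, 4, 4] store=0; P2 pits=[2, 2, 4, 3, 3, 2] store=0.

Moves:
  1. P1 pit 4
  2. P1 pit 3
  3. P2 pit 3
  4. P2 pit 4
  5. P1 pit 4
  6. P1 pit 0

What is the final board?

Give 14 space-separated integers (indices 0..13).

Answer: 0 7 6 1 1 8 2 3 3 4 0 0 4 2

Derivation:
Move 1: P1 pit4 -> P1=[4,5,5,3,0,5](1) P2=[3,3,4,3,3,2](0)
Move 2: P1 pit3 -> P1=[4,5,5,0,1,6](2) P2=[3,3,4,3,3,2](0)
Move 3: P2 pit3 -> P1=[4,5,5,0,1,6](2) P2=[3,3,4,0,4,3](1)
Move 4: P2 pit4 -> P1=[5,6,5,0,1,6](2) P2=[3,3,4,0,0,4](2)
Move 5: P1 pit4 -> P1=[5,6,5,0,0,7](2) P2=[3,3,4,0,0,4](2)
Move 6: P1 pit0 -> P1=[0,7,6,1,1,8](2) P2=[3,3,4,0,0,4](2)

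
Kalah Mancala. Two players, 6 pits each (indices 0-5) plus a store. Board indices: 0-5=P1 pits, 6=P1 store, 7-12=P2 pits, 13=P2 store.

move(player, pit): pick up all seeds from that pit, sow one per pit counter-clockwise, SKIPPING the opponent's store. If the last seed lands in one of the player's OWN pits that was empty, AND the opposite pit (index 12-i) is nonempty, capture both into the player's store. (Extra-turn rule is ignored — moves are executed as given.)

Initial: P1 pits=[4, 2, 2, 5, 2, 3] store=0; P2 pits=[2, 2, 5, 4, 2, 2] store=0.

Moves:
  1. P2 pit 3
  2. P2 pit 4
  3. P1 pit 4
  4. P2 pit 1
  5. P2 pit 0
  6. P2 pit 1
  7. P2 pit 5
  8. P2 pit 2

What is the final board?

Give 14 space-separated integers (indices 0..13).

Move 1: P2 pit3 -> P1=[5,2,2,5,2,3](0) P2=[2,2,5,0,3,3](1)
Move 2: P2 pit4 -> P1=[6,2,2,5,2,3](0) P2=[2,2,5,0,0,4](2)
Move 3: P1 pit4 -> P1=[6,2,2,5,0,4](1) P2=[2,2,5,0,0,4](2)
Move 4: P2 pit1 -> P1=[6,2,0,5,0,4](1) P2=[2,0,6,0,0,4](5)
Move 5: P2 pit0 -> P1=[6,2,0,5,0,4](1) P2=[0,1,7,0,0,4](5)
Move 6: P2 pit1 -> P1=[6,2,0,5,0,4](1) P2=[0,0,8,0,0,4](5)
Move 7: P2 pit5 -> P1=[7,3,1,5,0,4](1) P2=[0,0,8,0,0,0](6)
Move 8: P2 pit2 -> P1=[8,4,2,6,0,4](1) P2=[0,0,0,1,1,1](7)

Answer: 8 4 2 6 0 4 1 0 0 0 1 1 1 7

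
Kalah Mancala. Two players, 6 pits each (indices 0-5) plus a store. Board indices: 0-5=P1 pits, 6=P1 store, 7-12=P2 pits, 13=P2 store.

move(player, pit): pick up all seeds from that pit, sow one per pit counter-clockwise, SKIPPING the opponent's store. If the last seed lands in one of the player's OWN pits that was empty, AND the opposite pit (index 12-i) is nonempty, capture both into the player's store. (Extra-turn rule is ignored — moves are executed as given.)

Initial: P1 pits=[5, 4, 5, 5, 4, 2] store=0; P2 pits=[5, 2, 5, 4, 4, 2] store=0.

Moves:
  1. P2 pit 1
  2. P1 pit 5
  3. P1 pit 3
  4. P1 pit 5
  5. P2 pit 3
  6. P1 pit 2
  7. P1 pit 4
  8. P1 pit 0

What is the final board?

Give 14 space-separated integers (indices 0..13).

Answer: 0 6 1 2 1 3 6 9 2 7 1 5 3 1

Derivation:
Move 1: P2 pit1 -> P1=[5,4,5,5,4,2](0) P2=[5,0,6,5,4,2](0)
Move 2: P1 pit5 -> P1=[5,4,5,5,4,0](1) P2=[6,0,6,5,4,2](0)
Move 3: P1 pit3 -> P1=[5,4,5,0,5,1](2) P2=[7,1,6,5,4,2](0)
Move 4: P1 pit5 -> P1=[5,4,5,0,5,0](3) P2=[7,1,6,5,4,2](0)
Move 5: P2 pit3 -> P1=[6,5,5,0,5,0](3) P2=[7,1,6,0,5,3](1)
Move 6: P1 pit2 -> P1=[6,5,0,1,6,1](4) P2=[8,1,6,0,5,3](1)
Move 7: P1 pit4 -> P1=[6,5,0,1,0,2](5) P2=[9,2,7,1,5,3](1)
Move 8: P1 pit0 -> P1=[0,6,1,2,1,3](6) P2=[9,2,7,1,5,3](1)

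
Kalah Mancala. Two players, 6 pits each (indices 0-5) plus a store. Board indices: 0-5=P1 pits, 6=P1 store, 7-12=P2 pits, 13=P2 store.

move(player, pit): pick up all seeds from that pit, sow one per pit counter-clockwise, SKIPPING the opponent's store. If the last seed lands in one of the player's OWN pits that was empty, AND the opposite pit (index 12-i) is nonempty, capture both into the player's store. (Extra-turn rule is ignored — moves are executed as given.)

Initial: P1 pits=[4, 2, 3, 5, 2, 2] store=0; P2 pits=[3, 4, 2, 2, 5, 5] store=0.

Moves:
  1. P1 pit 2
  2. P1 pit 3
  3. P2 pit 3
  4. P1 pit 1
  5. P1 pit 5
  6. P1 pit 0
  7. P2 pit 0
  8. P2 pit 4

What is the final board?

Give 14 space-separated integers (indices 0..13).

Move 1: P1 pit2 -> P1=[4,2,0,6,3,3](0) P2=[3,4,2,2,5,5](0)
Move 2: P1 pit3 -> P1=[4,2,0,0,4,4](1) P2=[4,5,3,2,5,5](0)
Move 3: P2 pit3 -> P1=[4,2,0,0,4,4](1) P2=[4,5,3,0,6,6](0)
Move 4: P1 pit1 -> P1=[4,0,1,0,4,4](5) P2=[4,5,0,0,6,6](0)
Move 5: P1 pit5 -> P1=[4,0,1,0,4,0](6) P2=[5,6,1,0,6,6](0)
Move 6: P1 pit0 -> P1=[0,1,2,1,5,0](6) P2=[5,6,1,0,6,6](0)
Move 7: P2 pit0 -> P1=[0,1,2,1,5,0](6) P2=[0,7,2,1,7,7](0)
Move 8: P2 pit4 -> P1=[1,2,3,2,6,0](6) P2=[0,7,2,1,0,8](1)

Answer: 1 2 3 2 6 0 6 0 7 2 1 0 8 1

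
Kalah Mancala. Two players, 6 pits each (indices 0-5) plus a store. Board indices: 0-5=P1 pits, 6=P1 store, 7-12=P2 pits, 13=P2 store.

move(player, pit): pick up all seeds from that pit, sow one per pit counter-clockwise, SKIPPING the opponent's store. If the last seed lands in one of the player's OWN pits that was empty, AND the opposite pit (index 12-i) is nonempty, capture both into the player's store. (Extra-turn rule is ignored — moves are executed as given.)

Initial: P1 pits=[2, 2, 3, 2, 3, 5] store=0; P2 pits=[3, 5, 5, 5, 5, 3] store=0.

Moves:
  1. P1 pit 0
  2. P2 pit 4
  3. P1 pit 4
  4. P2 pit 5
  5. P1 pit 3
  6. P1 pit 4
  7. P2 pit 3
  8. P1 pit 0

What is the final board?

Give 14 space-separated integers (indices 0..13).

Answer: 0 7 7 0 0 8 7 4 5 0 0 1 1 3

Derivation:
Move 1: P1 pit0 -> P1=[0,3,4,2,3,5](0) P2=[3,5,5,5,5,3](0)
Move 2: P2 pit4 -> P1=[1,4,5,2,3,5](0) P2=[3,5,5,5,0,4](1)
Move 3: P1 pit4 -> P1=[1,4,5,2,0,6](1) P2=[4,5,5,5,0,4](1)
Move 4: P2 pit5 -> P1=[2,5,6,2,0,6](1) P2=[4,5,5,5,0,0](2)
Move 5: P1 pit3 -> P1=[2,5,6,0,1,7](1) P2=[4,5,5,5,0,0](2)
Move 6: P1 pit4 -> P1=[2,5,6,0,0,8](1) P2=[4,5,5,5,0,0](2)
Move 7: P2 pit3 -> P1=[3,6,6,0,0,8](1) P2=[4,5,5,0,1,1](3)
Move 8: P1 pit0 -> P1=[0,7,7,0,0,8](7) P2=[4,5,0,0,1,1](3)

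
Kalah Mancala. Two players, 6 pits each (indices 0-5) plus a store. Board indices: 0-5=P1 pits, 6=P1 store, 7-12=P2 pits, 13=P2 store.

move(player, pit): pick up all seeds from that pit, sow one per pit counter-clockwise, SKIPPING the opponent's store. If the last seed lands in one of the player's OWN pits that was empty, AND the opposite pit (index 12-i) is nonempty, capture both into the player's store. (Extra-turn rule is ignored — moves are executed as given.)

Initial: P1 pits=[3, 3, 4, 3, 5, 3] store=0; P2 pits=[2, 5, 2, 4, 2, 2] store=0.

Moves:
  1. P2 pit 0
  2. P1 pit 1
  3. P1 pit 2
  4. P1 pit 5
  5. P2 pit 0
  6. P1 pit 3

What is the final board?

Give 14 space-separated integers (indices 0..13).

Move 1: P2 pit0 -> P1=[3,3,4,3,5,3](0) P2=[0,6,3,4,2,2](0)
Move 2: P1 pit1 -> P1=[3,0,5,4,6,3](0) P2=[0,6,3,4,2,2](0)
Move 3: P1 pit2 -> P1=[3,0,0,5,7,4](1) P2=[1,6,3,4,2,2](0)
Move 4: P1 pit5 -> P1=[3,0,0,5,7,0](2) P2=[2,7,4,4,2,2](0)
Move 5: P2 pit0 -> P1=[3,0,0,5,7,0](2) P2=[0,8,5,4,2,2](0)
Move 6: P1 pit3 -> P1=[3,0,0,0,8,1](3) P2=[1,9,5,4,2,2](0)

Answer: 3 0 0 0 8 1 3 1 9 5 4 2 2 0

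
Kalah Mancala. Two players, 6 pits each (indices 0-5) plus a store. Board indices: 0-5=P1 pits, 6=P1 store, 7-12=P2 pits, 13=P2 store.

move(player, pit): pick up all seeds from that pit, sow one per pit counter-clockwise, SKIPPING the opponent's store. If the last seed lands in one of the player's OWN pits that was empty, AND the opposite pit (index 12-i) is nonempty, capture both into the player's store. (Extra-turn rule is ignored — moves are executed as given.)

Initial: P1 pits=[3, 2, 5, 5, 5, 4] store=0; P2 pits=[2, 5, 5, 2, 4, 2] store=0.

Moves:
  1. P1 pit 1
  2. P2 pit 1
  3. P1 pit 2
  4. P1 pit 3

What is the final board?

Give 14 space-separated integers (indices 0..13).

Move 1: P1 pit1 -> P1=[3,0,6,6,5,4](0) P2=[2,5,5,2,4,2](0)
Move 2: P2 pit1 -> P1=[3,0,6,6,5,4](0) P2=[2,0,6,3,5,3](1)
Move 3: P1 pit2 -> P1=[3,0,0,7,6,5](1) P2=[3,1,6,3,5,3](1)
Move 4: P1 pit3 -> P1=[3,0,0,0,7,6](2) P2=[4,2,7,4,5,3](1)

Answer: 3 0 0 0 7 6 2 4 2 7 4 5 3 1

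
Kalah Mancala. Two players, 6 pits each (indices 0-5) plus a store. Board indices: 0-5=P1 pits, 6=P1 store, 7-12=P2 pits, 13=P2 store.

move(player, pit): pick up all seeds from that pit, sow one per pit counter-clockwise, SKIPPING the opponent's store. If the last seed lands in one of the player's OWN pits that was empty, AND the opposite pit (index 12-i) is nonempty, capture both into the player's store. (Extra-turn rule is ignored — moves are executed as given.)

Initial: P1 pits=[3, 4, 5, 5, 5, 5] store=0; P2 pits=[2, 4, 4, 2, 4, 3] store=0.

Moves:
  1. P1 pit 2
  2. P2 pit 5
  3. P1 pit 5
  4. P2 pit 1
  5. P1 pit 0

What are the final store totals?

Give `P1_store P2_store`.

Move 1: P1 pit2 -> P1=[3,4,0,6,6,6](1) P2=[3,4,4,2,4,3](0)
Move 2: P2 pit5 -> P1=[4,5,0,6,6,6](1) P2=[3,4,4,2,4,0](1)
Move 3: P1 pit5 -> P1=[4,5,0,6,6,0](2) P2=[4,5,5,3,5,0](1)
Move 4: P2 pit1 -> P1=[4,5,0,6,6,0](2) P2=[4,0,6,4,6,1](2)
Move 5: P1 pit0 -> P1=[0,6,1,7,7,0](2) P2=[4,0,6,4,6,1](2)

Answer: 2 2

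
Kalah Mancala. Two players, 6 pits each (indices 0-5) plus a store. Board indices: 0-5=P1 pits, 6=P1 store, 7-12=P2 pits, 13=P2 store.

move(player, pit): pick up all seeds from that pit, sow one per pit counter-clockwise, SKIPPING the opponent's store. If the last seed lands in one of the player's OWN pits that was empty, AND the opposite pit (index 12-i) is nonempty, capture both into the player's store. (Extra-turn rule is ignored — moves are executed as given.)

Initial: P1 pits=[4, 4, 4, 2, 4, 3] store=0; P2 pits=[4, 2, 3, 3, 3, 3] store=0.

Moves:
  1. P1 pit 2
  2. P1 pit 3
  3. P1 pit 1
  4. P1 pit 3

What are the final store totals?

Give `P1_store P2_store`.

Move 1: P1 pit2 -> P1=[4,4,0,3,5,4](1) P2=[4,2,3,3,3,3](0)
Move 2: P1 pit3 -> P1=[4,4,0,0,6,5](2) P2=[4,2,3,3,3,3](0)
Move 3: P1 pit1 -> P1=[4,0,1,1,7,6](2) P2=[4,2,3,3,3,3](0)
Move 4: P1 pit3 -> P1=[4,0,1,0,8,6](2) P2=[4,2,3,3,3,3](0)

Answer: 2 0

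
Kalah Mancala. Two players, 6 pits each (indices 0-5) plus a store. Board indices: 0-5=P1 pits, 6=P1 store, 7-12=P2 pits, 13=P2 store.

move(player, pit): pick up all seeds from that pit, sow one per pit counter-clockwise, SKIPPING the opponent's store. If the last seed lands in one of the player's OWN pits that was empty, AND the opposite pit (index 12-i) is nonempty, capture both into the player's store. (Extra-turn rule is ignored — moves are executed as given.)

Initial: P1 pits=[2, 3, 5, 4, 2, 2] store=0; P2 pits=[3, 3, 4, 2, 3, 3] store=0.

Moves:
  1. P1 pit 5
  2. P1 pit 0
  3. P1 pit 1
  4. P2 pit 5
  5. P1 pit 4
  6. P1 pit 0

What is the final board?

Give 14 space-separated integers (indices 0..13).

Answer: 0 2 7 5 0 1 7 1 3 4 2 3 0 1

Derivation:
Move 1: P1 pit5 -> P1=[2,3,5,4,2,0](1) P2=[4,3,4,2,3,3](0)
Move 2: P1 pit0 -> P1=[0,4,6,4,2,0](1) P2=[4,3,4,2,3,3](0)
Move 3: P1 pit1 -> P1=[0,0,7,5,3,0](6) P2=[0,3,4,2,3,3](0)
Move 4: P2 pit5 -> P1=[1,1,7,5,3,0](6) P2=[0,3,4,2,3,0](1)
Move 5: P1 pit4 -> P1=[1,1,7,5,0,1](7) P2=[1,3,4,2,3,0](1)
Move 6: P1 pit0 -> P1=[0,2,7,5,0,1](7) P2=[1,3,4,2,3,0](1)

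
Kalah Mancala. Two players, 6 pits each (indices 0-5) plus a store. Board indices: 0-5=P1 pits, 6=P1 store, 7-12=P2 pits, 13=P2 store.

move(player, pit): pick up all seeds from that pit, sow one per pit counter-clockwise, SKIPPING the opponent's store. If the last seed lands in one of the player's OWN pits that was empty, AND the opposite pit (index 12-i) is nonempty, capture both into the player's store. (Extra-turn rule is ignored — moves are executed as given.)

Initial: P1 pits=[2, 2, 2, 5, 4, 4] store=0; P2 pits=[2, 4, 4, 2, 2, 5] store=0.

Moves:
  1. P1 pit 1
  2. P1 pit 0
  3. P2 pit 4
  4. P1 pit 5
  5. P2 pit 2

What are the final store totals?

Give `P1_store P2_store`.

Move 1: P1 pit1 -> P1=[2,0,3,6,4,4](0) P2=[2,4,4,2,2,5](0)
Move 2: P1 pit0 -> P1=[0,1,4,6,4,4](0) P2=[2,4,4,2,2,5](0)
Move 3: P2 pit4 -> P1=[0,1,4,6,4,4](0) P2=[2,4,4,2,0,6](1)
Move 4: P1 pit5 -> P1=[0,1,4,6,4,0](1) P2=[3,5,5,2,0,6](1)
Move 5: P2 pit2 -> P1=[1,1,4,6,4,0](1) P2=[3,5,0,3,1,7](2)

Answer: 1 2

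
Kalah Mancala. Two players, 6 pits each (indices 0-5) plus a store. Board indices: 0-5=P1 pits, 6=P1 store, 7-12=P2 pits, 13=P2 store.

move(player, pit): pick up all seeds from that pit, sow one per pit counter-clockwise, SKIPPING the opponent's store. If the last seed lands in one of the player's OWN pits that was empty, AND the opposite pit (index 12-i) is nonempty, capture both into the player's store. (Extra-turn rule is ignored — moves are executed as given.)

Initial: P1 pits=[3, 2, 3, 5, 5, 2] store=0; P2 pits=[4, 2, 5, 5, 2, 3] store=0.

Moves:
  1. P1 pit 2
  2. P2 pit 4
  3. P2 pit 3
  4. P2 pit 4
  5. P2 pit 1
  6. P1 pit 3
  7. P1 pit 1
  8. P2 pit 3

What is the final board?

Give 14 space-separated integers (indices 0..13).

Answer: 4 0 1 1 8 4 1 5 1 7 0 1 6 2

Derivation:
Move 1: P1 pit2 -> P1=[3,2,0,6,6,3](0) P2=[4,2,5,5,2,3](0)
Move 2: P2 pit4 -> P1=[3,2,0,6,6,3](0) P2=[4,2,5,5,0,4](1)
Move 3: P2 pit3 -> P1=[4,3,0,6,6,3](0) P2=[4,2,5,0,1,5](2)
Move 4: P2 pit4 -> P1=[4,3,0,6,6,3](0) P2=[4,2,5,0,0,6](2)
Move 5: P2 pit1 -> P1=[4,3,0,6,6,3](0) P2=[4,0,6,1,0,6](2)
Move 6: P1 pit3 -> P1=[4,3,0,0,7,4](1) P2=[5,1,7,1,0,6](2)
Move 7: P1 pit1 -> P1=[4,0,1,1,8,4](1) P2=[5,1,7,1,0,6](2)
Move 8: P2 pit3 -> P1=[4,0,1,1,8,4](1) P2=[5,1,7,0,1,6](2)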